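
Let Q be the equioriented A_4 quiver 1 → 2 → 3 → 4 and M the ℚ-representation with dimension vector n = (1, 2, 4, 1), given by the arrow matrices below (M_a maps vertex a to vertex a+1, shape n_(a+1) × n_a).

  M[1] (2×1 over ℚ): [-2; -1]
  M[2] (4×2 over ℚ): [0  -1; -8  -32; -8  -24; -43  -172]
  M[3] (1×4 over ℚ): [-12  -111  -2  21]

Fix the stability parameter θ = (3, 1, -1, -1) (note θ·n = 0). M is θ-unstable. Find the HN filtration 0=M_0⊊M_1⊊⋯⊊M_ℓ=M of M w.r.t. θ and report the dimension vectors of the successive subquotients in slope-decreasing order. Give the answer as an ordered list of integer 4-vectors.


Barcode: M ≅ I[1,4], I[2,3], I[3,3]^2. HN layers by μ_θ (3 steps, strictly decreasing):
  μ^(1)=1/2; μ^(2)=0; μ^(3)=-1

((1, 1, 1, 1); (0, 1, 1, 0); (0, 0, 2, 0))


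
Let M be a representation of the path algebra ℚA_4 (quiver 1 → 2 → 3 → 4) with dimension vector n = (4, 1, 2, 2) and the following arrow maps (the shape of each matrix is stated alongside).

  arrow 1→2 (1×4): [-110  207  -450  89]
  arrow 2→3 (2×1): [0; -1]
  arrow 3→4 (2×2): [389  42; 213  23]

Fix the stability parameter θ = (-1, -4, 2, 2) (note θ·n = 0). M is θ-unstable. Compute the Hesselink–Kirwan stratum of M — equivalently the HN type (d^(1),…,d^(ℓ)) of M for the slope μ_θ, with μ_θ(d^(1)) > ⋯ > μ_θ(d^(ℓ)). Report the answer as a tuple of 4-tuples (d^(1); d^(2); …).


Via rank(M_{q-1}∘⋯∘M_p): M ≅ I[1,1]^3, I[1,4], I[3,4].
μ_θ-semistable layers: μ^(1)=2; μ^(2)=-1; μ^(3)=-5/2

((0, 0, 2, 2); (3, 0, 0, 0); (1, 1, 0, 0))


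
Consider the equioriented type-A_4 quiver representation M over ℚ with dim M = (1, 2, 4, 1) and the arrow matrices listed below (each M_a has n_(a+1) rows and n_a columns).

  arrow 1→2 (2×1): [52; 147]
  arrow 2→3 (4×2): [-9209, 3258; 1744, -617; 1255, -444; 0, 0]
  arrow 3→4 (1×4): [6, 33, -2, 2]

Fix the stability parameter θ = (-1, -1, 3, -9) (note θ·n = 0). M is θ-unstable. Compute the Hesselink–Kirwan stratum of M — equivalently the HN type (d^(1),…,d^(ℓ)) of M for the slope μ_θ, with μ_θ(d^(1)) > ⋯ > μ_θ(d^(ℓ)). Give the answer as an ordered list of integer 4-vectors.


Interval decomposition of M: I[1,4], I[2,3], I[3,3]^2.
HN type (ℓ=3): μ^(1)=3; μ^(2)=-1; μ^(3)=-2

((0, 0, 3, 0); (0, 1, 0, 0); (1, 1, 1, 1))


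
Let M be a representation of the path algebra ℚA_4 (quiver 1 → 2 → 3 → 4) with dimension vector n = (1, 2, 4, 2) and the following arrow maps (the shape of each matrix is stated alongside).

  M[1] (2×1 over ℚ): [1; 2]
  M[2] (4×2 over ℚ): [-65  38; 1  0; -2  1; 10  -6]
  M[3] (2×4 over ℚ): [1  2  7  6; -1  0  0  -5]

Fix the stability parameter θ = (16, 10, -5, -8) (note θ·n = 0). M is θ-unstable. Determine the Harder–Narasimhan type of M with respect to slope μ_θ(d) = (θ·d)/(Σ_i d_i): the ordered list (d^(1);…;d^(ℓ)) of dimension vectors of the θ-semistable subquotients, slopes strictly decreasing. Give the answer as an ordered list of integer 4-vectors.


Barcode: M ≅ I[1,4], I[2,4], I[3,3]^2. HN layers by μ_θ (3 steps, strictly decreasing):
  μ^(1)=13/4; μ^(2)=-1; μ^(3)=-5

((1, 1, 1, 1); (0, 1, 1, 1); (0, 0, 2, 0))


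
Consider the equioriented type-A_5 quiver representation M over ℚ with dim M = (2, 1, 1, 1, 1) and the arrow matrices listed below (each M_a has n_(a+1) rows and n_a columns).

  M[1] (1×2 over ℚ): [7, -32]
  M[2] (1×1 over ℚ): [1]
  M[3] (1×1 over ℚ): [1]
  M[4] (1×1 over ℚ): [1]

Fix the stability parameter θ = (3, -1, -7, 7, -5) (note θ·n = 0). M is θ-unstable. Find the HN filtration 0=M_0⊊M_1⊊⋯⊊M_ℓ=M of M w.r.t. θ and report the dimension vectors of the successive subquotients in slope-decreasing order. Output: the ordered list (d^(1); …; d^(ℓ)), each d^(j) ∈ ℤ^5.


Barcode: M ≅ I[1,1], I[1,5]. HN layers by μ_θ (3 steps, strictly decreasing):
  μ^(1)=3; μ^(2)=1; μ^(3)=-5/3

((1, 0, 0, 0, 0); (0, 0, 0, 1, 1); (1, 1, 1, 0, 0))


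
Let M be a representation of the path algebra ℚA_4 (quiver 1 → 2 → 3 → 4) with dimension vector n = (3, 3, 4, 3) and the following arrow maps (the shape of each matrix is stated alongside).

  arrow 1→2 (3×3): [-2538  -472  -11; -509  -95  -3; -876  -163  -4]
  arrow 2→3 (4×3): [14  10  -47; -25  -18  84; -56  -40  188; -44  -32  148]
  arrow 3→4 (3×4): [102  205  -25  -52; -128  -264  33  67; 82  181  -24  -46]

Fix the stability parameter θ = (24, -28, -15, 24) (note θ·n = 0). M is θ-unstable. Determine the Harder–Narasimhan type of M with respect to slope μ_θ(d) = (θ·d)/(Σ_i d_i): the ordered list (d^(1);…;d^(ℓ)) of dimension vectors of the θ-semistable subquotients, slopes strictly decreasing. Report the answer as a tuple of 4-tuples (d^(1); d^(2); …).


Barcode: M ≅ I[1,2], I[1,3], I[1,4], I[3,4]^2. HN layers by μ_θ (4 steps, strictly decreasing):
  μ^(1)=24; μ^(2)=-2; μ^(3)=-19/3; μ^(4)=-15

((0, 0, 0, 3); (1, 1, 0, 0); (2, 2, 2, 0); (0, 0, 2, 0))


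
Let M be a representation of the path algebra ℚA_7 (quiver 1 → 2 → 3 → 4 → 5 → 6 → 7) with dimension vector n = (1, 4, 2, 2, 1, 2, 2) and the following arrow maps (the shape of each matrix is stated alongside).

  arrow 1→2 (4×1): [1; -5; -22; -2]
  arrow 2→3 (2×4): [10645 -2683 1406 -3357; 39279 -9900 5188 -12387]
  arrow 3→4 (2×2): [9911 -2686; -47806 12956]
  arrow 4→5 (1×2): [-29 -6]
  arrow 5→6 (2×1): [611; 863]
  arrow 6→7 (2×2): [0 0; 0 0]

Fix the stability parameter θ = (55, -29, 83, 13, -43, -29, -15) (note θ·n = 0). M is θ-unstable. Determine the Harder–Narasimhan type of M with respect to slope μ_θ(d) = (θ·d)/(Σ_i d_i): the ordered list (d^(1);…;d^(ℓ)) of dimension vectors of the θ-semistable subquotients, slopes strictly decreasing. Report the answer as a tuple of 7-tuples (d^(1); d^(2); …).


Via rank(M_{q-1}∘⋯∘M_p): M ≅ I[1,3], I[2,2]^2, I[2,6], I[4,4], I[6,6], I[7,7]^2.
μ_θ-semistable layers: μ^(1)=83; μ^(2)=13; μ^(3)=6; μ^(4)=-15; μ^(5)=-29

((0, 0, 1, 0, 0, 0, 0); (1, 1, 0, 1, 0, 0, 0); (0, 0, 1, 1, 1, 1, 0); (0, 0, 0, 0, 0, 0, 2); (0, 3, 0, 0, 0, 1, 0))


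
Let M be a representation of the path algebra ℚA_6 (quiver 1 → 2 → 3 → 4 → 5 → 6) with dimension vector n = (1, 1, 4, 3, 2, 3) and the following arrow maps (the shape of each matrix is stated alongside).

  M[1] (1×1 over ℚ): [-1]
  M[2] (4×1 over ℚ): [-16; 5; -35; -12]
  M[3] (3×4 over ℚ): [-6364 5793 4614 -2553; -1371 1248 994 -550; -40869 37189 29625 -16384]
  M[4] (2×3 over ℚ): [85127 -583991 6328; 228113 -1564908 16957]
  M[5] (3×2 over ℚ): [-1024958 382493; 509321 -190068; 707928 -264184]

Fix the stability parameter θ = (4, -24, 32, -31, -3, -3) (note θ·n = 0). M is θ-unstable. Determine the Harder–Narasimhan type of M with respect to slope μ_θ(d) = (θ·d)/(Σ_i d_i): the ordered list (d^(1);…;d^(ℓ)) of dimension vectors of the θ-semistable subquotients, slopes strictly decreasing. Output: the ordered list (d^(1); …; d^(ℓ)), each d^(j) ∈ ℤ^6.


Barcode: M ≅ I[1,6], I[3,3], I[3,4], I[3,6], I[6,6]. HN layers by μ_θ (5 steps, strictly decreasing):
  μ^(1)=32; μ^(2)=1/2; μ^(3)=-5/4; μ^(4)=-3; μ^(5)=-10

((0, 0, 1, 0, 0, 0); (0, 0, 1, 1, 0, 0); (0, 0, 2, 2, 2, 2); (0, 0, 0, 0, 0, 1); (1, 1, 0, 0, 0, 0))


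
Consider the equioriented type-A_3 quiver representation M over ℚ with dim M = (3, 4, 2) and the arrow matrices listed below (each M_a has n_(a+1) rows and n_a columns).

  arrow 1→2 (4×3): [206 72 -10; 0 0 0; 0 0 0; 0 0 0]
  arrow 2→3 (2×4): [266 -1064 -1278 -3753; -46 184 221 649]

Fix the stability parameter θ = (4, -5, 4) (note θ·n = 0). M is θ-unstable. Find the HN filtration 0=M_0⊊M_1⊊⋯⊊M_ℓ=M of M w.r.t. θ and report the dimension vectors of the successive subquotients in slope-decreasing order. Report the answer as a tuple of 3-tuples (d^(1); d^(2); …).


Interval decomposition of M: I[1,1]^2, I[1,3], I[2,2]^2, I[2,3].
HN type (ℓ=3): μ^(1)=4; μ^(2)=-1/2; μ^(3)=-5

((2, 0, 2); (1, 1, 0); (0, 3, 0))


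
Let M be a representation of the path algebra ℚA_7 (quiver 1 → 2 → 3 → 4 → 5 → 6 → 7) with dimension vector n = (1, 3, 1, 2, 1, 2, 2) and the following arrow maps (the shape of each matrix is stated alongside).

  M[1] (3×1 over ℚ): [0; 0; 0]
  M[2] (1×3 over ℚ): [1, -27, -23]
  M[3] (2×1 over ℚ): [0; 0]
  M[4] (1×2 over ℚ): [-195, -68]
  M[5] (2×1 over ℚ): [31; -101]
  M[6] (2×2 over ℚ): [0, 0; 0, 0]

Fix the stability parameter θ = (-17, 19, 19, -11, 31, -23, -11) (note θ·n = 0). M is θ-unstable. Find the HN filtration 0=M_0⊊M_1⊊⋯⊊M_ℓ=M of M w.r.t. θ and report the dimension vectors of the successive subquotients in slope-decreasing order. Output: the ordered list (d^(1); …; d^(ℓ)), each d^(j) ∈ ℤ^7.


Barcode: M ≅ I[1,1], I[2,2]^2, I[2,3], I[4,4], I[4,6], I[6,6], I[7,7]^2. HN layers by μ_θ (5 steps, strictly decreasing):
  μ^(1)=19; μ^(2)=4; μ^(3)=-11; μ^(4)=-17; μ^(5)=-23

((0, 3, 1, 0, 0, 0, 0); (0, 0, 0, 0, 1, 1, 0); (0, 0, 0, 2, 0, 0, 2); (1, 0, 0, 0, 0, 0, 0); (0, 0, 0, 0, 0, 1, 0))


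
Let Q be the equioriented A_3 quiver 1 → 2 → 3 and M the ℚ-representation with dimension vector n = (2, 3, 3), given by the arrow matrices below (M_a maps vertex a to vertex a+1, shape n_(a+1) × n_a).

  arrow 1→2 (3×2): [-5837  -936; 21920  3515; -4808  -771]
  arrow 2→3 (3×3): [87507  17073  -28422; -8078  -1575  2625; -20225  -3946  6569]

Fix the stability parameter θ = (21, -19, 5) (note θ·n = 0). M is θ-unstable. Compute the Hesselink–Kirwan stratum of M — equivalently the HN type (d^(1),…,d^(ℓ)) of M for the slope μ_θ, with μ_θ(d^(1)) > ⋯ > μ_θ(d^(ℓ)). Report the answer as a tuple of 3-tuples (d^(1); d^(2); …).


Via rank(M_{q-1}∘⋯∘M_p): M ≅ I[1,3]^2, I[2,2], I[3,3].
μ_θ-semistable layers: μ^(1)=5; μ^(2)=1; μ^(3)=-19

((0, 0, 3); (2, 2, 0); (0, 1, 0))


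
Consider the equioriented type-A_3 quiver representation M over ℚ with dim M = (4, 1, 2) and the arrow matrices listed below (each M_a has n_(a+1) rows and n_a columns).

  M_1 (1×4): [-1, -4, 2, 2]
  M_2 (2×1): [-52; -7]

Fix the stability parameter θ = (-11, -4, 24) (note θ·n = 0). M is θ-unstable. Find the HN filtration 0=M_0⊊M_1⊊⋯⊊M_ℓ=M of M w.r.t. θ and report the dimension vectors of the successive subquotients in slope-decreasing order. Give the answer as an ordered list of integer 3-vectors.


Via rank(M_{q-1}∘⋯∘M_p): M ≅ I[1,1]^3, I[1,3], I[3,3].
μ_θ-semistable layers: μ^(1)=24; μ^(2)=-4; μ^(3)=-11

((0, 0, 2); (0, 1, 0); (4, 0, 0))


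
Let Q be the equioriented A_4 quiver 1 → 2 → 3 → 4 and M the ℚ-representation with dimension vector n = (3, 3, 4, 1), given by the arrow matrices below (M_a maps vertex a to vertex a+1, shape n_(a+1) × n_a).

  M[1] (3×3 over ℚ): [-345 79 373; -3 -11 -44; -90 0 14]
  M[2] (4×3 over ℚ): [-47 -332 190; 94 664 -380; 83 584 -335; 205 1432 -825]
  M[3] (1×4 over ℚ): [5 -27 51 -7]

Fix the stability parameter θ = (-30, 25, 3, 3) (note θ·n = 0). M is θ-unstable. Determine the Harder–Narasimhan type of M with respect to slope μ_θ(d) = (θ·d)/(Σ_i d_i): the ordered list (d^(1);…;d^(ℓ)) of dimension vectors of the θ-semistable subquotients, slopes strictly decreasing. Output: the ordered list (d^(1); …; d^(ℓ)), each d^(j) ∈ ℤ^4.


Via rank(M_{q-1}∘⋯∘M_p): M ≅ I[1,2], I[1,3], I[1,4], I[3,3]^2.
μ_θ-semistable layers: μ^(1)=25; μ^(2)=14; μ^(3)=31/3; μ^(4)=3; μ^(5)=-30

((0, 1, 0, 0); (0, 1, 1, 0); (0, 1, 1, 1); (0, 0, 2, 0); (3, 0, 0, 0))


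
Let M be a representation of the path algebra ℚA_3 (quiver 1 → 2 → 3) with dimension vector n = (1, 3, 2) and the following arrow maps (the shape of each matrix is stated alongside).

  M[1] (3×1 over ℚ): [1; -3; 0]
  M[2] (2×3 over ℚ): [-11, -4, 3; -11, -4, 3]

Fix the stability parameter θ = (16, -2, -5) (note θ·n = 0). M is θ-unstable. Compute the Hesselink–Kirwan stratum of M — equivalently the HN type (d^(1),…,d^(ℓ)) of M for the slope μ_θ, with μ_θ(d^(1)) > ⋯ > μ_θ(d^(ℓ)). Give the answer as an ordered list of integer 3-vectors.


Barcode: M ≅ I[1,3], I[2,2]^2, I[3,3]. HN layers by μ_θ (3 steps, strictly decreasing):
  μ^(1)=3; μ^(2)=-2; μ^(3)=-5

((1, 1, 1); (0, 2, 0); (0, 0, 1))


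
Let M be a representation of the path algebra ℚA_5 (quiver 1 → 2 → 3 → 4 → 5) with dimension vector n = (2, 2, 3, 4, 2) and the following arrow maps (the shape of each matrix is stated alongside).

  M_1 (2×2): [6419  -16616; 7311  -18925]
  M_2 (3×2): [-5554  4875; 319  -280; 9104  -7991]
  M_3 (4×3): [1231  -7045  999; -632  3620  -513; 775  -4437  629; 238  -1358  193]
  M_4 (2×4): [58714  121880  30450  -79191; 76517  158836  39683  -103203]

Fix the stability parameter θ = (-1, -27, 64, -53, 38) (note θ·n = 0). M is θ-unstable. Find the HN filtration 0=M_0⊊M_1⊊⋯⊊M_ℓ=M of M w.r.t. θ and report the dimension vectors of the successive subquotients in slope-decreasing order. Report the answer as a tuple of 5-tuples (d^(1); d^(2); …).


Via rank(M_{q-1}∘⋯∘M_p): M ≅ I[1,4], I[1,5], I[3,3], I[4,4], I[4,5].
μ_θ-semistable layers: μ^(1)=64; μ^(2)=38; μ^(3)=11/2; μ^(4)=-14; μ^(5)=-53

((0, 0, 1, 0, 0); (0, 0, 0, 0, 2); (0, 0, 2, 2, 0); (2, 2, 0, 0, 0); (0, 0, 0, 2, 0))


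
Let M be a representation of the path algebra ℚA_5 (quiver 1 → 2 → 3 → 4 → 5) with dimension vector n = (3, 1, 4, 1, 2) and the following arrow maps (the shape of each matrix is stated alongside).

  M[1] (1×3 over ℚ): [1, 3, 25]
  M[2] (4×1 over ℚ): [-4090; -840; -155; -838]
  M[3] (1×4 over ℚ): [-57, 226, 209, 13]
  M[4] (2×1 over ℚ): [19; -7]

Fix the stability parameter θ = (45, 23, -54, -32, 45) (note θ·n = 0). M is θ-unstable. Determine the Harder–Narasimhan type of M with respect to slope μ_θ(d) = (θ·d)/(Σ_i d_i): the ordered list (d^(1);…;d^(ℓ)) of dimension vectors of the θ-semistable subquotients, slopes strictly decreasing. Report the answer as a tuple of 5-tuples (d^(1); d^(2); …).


Via rank(M_{q-1}∘⋯∘M_p): M ≅ I[1,1]^2, I[1,5], I[3,3]^3, I[5,5].
μ_θ-semistable layers: μ^(1)=45; μ^(2)=-9/2; μ^(3)=-54

((2, 0, 0, 0, 2); (1, 1, 1, 1, 0); (0, 0, 3, 0, 0))


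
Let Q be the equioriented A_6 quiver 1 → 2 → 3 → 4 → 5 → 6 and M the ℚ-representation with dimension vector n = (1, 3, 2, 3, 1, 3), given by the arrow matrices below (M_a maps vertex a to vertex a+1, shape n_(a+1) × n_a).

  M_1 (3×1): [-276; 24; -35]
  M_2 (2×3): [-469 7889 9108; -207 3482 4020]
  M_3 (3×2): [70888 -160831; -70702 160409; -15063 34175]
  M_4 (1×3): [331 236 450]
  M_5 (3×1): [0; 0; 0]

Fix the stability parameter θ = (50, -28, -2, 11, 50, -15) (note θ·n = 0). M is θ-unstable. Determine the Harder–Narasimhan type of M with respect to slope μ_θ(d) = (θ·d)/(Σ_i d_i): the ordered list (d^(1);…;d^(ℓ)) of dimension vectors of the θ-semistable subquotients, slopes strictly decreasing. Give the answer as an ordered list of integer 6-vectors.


Barcode: M ≅ I[1,2], I[2,4], I[2,5], I[4,4], I[6,6]^3. HN layers by μ_θ (5 steps, strictly decreasing):
  μ^(1)=50; μ^(2)=11; μ^(3)=-2; μ^(4)=-15; μ^(5)=-28

((0, 0, 0, 0, 1, 0); (1, 1, 0, 3, 0, 0); (0, 0, 2, 0, 0, 0); (0, 0, 0, 0, 0, 3); (0, 2, 0, 0, 0, 0))


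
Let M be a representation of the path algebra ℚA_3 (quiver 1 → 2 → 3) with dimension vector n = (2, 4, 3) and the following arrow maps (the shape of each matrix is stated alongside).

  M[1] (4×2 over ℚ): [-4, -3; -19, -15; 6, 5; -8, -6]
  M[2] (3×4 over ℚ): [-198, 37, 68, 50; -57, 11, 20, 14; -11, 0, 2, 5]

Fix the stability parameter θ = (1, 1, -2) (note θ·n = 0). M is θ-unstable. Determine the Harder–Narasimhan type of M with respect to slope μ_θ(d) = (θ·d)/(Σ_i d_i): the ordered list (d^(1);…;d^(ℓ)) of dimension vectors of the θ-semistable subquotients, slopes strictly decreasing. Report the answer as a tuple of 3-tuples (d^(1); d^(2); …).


Barcode: M ≅ I[1,3]^2, I[2,2], I[2,3]. HN layers by μ_θ (3 steps, strictly decreasing):
  μ^(1)=1; μ^(2)=0; μ^(3)=-1/2

((0, 1, 0); (2, 2, 2); (0, 1, 1))


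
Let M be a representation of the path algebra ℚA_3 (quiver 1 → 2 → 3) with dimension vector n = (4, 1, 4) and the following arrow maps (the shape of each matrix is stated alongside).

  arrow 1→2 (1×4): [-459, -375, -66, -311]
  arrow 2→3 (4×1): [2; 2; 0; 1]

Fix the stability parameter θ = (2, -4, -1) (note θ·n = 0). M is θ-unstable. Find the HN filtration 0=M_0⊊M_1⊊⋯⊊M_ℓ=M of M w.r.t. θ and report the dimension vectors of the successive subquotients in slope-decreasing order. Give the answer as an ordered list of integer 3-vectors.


Barcode: M ≅ I[1,1]^3, I[1,3], I[3,3]^3. HN layers by μ_θ (2 steps, strictly decreasing):
  μ^(1)=2; μ^(2)=-1

((3, 0, 0); (1, 1, 4))


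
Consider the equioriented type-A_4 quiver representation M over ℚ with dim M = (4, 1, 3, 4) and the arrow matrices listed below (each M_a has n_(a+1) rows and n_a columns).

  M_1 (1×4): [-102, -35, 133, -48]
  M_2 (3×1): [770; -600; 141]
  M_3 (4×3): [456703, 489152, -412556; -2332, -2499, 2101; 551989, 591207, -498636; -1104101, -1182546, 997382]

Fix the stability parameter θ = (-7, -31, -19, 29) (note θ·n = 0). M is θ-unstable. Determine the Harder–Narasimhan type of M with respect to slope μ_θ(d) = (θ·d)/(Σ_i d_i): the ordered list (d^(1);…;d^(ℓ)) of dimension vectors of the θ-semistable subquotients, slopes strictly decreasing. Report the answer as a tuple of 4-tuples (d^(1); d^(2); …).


Interval decomposition of M: I[1,1]^3, I[1,4], I[3,4]^2, I[4,4].
HN type (ℓ=3): μ^(1)=29; μ^(2)=-7; μ^(3)=-19

((0, 0, 0, 4); (3, 0, 0, 0); (1, 1, 3, 0))


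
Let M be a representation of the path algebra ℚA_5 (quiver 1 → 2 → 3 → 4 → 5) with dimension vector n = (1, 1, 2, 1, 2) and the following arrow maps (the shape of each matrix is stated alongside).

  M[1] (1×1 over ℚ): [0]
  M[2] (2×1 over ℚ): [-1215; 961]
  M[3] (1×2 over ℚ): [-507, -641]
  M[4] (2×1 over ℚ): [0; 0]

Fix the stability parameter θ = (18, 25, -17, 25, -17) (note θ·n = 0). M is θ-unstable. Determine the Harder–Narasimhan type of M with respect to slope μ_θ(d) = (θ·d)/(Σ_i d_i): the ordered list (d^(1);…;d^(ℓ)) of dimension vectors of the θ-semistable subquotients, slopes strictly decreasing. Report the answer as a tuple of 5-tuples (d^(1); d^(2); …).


Via rank(M_{q-1}∘⋯∘M_p): M ≅ I[1,1], I[2,4], I[3,3], I[5,5]^2.
μ_θ-semistable layers: μ^(1)=25; μ^(2)=18; μ^(3)=4; μ^(4)=-17

((0, 0, 0, 1, 0); (1, 0, 0, 0, 0); (0, 1, 1, 0, 0); (0, 0, 1, 0, 2))


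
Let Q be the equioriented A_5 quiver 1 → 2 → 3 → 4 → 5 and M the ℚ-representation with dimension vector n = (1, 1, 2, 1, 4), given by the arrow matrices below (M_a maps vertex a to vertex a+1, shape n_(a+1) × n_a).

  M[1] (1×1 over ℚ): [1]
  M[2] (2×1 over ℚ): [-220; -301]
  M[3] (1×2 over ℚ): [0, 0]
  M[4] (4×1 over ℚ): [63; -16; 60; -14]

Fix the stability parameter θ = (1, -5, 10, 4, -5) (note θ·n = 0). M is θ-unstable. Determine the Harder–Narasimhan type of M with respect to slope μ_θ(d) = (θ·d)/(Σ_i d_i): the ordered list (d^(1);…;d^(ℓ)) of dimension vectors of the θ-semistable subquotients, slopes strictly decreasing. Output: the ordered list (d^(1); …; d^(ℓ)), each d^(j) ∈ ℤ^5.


Interval decomposition of M: I[1,3], I[3,3], I[4,5], I[5,5]^3.
HN type (ℓ=4): μ^(1)=10; μ^(2)=-1/2; μ^(3)=-2; μ^(4)=-5

((0, 0, 2, 0, 0); (0, 0, 0, 1, 1); (1, 1, 0, 0, 0); (0, 0, 0, 0, 3))


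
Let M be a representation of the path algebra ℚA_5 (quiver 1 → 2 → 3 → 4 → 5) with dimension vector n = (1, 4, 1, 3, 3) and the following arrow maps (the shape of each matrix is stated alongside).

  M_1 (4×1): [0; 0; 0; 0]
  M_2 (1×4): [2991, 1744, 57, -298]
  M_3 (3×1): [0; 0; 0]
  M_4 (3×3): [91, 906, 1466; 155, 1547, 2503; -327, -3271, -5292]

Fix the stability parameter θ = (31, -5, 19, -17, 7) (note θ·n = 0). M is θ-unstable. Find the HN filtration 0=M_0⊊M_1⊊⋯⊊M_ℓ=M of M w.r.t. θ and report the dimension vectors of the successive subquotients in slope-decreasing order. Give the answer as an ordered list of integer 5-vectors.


Interval decomposition of M: I[1,1], I[2,2]^3, I[2,3], I[4,5]^3.
HN type (ℓ=5): μ^(1)=31; μ^(2)=19; μ^(3)=7; μ^(4)=-5; μ^(5)=-17

((1, 0, 0, 0, 0); (0, 0, 1, 0, 0); (0, 0, 0, 0, 3); (0, 4, 0, 0, 0); (0, 0, 0, 3, 0))


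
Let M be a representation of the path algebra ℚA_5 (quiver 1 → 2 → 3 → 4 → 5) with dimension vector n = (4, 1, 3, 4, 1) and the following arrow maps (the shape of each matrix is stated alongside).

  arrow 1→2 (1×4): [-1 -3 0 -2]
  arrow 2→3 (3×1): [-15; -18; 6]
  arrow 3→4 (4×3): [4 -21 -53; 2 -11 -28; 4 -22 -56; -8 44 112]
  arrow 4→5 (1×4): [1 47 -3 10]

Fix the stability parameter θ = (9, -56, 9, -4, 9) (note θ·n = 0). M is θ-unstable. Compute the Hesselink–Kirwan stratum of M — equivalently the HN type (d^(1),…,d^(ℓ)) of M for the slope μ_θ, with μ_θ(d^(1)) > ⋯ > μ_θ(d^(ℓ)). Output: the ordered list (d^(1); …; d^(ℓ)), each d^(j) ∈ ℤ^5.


Barcode: M ≅ I[1,1]^3, I[1,3], I[3,4], I[3,5], I[4,4]^2. HN layers by μ_θ (4 steps, strictly decreasing):
  μ^(1)=9; μ^(2)=5/2; μ^(3)=-4; μ^(4)=-47/2

((3, 0, 1, 0, 1); (0, 0, 2, 2, 0); (0, 0, 0, 2, 0); (1, 1, 0, 0, 0))


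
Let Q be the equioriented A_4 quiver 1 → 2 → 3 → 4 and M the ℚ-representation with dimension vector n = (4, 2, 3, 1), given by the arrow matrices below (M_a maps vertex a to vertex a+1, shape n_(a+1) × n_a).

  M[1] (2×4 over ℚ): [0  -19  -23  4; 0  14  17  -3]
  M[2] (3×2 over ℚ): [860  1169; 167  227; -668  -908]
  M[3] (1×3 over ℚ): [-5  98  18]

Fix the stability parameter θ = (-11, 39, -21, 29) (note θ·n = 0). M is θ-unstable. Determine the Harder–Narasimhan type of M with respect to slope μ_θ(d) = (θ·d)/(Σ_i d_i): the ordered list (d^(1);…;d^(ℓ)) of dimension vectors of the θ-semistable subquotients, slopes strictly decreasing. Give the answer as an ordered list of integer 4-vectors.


Via rank(M_{q-1}∘⋯∘M_p): M ≅ I[1,1]^2, I[1,3], I[1,4], I[3,3].
μ_θ-semistable layers: μ^(1)=29; μ^(2)=9; μ^(3)=-11; μ^(4)=-21

((0, 0, 0, 1); (0, 2, 2, 0); (4, 0, 0, 0); (0, 0, 1, 0))


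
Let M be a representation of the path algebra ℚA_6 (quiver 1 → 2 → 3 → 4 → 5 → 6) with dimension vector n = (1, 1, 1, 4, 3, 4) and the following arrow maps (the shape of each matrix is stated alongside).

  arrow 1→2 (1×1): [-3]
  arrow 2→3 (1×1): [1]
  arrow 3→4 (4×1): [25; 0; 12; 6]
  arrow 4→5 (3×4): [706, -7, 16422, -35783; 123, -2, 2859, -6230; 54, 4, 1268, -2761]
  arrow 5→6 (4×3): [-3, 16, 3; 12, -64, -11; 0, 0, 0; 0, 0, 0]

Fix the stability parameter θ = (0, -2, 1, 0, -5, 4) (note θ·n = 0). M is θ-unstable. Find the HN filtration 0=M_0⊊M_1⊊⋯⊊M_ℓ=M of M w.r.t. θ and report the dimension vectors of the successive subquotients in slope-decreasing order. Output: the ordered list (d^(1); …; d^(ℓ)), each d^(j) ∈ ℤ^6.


Barcode: M ≅ I[1,5], I[4,4], I[4,6]^2, I[6,6]^2. HN layers by μ_θ (4 steps, strictly decreasing):
  μ^(1)=4; μ^(2)=0; μ^(3)=-6/5; μ^(4)=-5/2

((0, 0, 0, 0, 0, 4); (0, 0, 0, 1, 0, 0); (1, 1, 1, 1, 1, 0); (0, 0, 0, 2, 2, 0))


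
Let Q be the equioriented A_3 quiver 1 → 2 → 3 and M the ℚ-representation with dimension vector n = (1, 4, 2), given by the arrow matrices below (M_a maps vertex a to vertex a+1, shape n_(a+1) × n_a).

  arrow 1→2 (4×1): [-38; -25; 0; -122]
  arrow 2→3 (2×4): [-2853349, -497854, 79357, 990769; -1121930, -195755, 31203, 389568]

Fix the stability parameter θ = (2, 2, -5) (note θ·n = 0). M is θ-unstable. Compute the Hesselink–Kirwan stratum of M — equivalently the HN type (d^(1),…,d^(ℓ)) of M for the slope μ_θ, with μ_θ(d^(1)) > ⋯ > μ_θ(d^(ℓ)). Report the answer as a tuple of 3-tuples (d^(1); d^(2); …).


Interval decomposition of M: I[1,3], I[2,2]^2, I[2,3].
HN type (ℓ=3): μ^(1)=2; μ^(2)=-1/3; μ^(3)=-3/2

((0, 2, 0); (1, 1, 1); (0, 1, 1))


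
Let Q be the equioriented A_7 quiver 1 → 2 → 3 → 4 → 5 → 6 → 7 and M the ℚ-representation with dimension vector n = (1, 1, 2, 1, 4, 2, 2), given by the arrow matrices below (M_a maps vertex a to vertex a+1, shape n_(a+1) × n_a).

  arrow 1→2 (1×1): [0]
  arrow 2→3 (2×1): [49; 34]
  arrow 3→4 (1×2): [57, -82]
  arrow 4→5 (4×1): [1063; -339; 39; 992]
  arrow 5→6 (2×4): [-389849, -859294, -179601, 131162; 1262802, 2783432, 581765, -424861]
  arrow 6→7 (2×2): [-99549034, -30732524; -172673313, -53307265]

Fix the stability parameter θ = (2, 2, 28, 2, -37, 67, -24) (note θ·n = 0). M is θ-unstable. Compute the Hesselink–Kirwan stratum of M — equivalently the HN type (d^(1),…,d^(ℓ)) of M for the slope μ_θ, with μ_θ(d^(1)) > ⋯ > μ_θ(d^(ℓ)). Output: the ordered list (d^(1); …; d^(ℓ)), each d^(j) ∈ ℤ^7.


Barcode: M ≅ I[1,1], I[2,7], I[3,3], I[5,5]^2, I[5,7]. HN layers by μ_θ (5 steps, strictly decreasing):
  μ^(1)=28; μ^(2)=43/2; μ^(3)=2; μ^(4)=-5/4; μ^(5)=-37

((0, 0, 1, 0, 0, 0, 0); (0, 0, 0, 0, 0, 2, 2); (1, 0, 0, 0, 0, 0, 0); (0, 1, 1, 1, 1, 0, 0); (0, 0, 0, 0, 3, 0, 0))


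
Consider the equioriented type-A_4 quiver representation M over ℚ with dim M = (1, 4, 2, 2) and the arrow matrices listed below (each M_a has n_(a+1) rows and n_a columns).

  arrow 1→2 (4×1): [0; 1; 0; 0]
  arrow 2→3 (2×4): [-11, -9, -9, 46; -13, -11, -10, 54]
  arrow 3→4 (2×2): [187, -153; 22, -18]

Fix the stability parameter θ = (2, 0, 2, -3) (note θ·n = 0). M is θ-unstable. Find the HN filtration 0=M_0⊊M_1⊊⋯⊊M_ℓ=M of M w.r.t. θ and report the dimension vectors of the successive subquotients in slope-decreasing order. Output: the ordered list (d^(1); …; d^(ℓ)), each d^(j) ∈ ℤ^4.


Interval decomposition of M: I[1,3], I[2,2]^2, I[2,4], I[4,4].
HN type (ℓ=5): μ^(1)=2; μ^(2)=1; μ^(3)=0; μ^(4)=-1/3; μ^(5)=-3

((0, 0, 1, 0); (1, 1, 0, 0); (0, 2, 0, 0); (0, 1, 1, 1); (0, 0, 0, 1))


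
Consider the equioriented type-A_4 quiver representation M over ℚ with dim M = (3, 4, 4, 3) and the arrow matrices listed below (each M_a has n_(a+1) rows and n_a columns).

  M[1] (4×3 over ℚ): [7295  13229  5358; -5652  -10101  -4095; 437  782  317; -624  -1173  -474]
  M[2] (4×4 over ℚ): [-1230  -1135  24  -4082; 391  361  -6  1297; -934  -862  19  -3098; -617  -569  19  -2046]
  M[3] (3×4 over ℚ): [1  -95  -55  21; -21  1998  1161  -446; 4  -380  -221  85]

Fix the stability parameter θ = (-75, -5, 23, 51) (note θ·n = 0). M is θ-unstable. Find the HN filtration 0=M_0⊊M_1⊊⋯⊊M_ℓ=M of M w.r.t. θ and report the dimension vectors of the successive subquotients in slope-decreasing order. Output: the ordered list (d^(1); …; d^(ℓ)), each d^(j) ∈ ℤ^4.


Interval decomposition of M: I[1,4]^3, I[2,3].
HN type (ℓ=4): μ^(1)=51; μ^(2)=23; μ^(3)=-5; μ^(4)=-75

((0, 0, 0, 3); (0, 0, 4, 0); (0, 4, 0, 0); (3, 0, 0, 0))


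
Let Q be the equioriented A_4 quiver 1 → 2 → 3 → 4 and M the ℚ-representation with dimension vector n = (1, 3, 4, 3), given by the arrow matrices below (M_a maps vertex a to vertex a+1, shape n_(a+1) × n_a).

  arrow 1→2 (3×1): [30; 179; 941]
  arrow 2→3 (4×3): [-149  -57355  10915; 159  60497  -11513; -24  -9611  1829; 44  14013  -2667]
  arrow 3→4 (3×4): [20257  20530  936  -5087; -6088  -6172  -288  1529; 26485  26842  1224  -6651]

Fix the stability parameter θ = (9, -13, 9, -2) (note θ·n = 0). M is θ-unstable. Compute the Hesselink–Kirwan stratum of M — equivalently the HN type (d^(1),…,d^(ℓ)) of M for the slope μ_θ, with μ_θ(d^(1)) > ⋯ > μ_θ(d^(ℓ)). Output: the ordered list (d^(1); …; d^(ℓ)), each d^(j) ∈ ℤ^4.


Barcode: M ≅ I[1,2], I[2,4]^2, I[3,3]^2, I[4,4]. HN layers by μ_θ (4 steps, strictly decreasing):
  μ^(1)=9; μ^(2)=7/2; μ^(3)=-2; μ^(4)=-13

((0, 0, 2, 0); (0, 0, 2, 2); (1, 1, 0, 1); (0, 2, 0, 0))


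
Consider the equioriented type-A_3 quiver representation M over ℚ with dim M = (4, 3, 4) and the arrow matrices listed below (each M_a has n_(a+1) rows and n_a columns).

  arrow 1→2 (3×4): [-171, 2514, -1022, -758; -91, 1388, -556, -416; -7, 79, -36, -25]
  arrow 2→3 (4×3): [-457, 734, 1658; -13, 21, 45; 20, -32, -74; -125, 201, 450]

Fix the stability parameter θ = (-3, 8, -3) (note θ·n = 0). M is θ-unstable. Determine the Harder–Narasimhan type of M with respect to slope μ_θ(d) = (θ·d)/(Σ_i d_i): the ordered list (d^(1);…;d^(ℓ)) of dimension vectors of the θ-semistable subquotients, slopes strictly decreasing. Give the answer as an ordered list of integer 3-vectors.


Barcode: M ≅ I[1,1], I[1,3]^3, I[3,3]. HN layers by μ_θ (2 steps, strictly decreasing):
  μ^(1)=5/2; μ^(2)=-3

((0, 3, 3); (4, 0, 1))


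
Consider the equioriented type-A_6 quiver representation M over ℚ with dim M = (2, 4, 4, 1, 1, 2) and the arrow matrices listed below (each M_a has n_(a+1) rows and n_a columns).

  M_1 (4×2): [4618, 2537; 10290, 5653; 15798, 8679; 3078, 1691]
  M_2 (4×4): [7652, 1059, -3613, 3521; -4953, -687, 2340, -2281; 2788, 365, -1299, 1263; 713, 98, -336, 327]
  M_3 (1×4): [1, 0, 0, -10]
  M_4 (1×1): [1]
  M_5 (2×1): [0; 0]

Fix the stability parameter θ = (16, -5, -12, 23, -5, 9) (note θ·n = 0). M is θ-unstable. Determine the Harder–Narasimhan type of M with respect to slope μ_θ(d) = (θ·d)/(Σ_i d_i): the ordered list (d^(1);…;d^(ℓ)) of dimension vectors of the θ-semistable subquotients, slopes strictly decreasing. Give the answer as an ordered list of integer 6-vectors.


Interval decomposition of M: I[1,3], I[1,5], I[2,3]^2, I[6,6]^2.
HN type (ℓ=3): μ^(1)=9; μ^(2)=-1/3; μ^(3)=-17/2

((0, 0, 0, 1, 1, 2); (2, 2, 2, 0, 0, 0); (0, 2, 2, 0, 0, 0))


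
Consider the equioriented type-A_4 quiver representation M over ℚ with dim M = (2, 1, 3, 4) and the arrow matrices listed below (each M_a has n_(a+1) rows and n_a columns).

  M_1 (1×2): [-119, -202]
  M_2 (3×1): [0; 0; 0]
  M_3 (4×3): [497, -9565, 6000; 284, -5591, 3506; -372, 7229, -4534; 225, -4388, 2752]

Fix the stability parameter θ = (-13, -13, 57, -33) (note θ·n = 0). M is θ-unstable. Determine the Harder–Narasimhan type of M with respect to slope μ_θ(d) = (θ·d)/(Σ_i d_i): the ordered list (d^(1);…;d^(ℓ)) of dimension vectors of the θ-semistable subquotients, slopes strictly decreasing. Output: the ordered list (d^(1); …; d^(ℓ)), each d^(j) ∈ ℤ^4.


Via rank(M_{q-1}∘⋯∘M_p): M ≅ I[1,1], I[1,2], I[3,4]^3, I[4,4].
μ_θ-semistable layers: μ^(1)=12; μ^(2)=-13; μ^(3)=-33

((0, 0, 3, 3); (2, 1, 0, 0); (0, 0, 0, 1))


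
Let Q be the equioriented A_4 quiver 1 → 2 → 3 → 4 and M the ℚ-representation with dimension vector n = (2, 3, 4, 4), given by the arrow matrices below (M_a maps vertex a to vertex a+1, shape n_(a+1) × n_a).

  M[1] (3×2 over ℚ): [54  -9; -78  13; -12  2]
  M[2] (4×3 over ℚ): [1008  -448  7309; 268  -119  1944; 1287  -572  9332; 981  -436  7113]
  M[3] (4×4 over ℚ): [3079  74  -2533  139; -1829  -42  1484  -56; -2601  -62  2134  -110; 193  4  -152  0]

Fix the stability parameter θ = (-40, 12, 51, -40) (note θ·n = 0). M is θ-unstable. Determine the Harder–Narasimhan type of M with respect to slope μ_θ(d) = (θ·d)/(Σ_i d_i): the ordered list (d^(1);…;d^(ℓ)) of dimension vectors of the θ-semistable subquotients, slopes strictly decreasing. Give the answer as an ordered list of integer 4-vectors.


Interval decomposition of M: I[1,1], I[1,4], I[2,3], I[2,4], I[3,4], I[4,4].
HN type (ℓ=5): μ^(1)=51; μ^(2)=12; μ^(3)=23/3; μ^(4)=11/2; μ^(5)=-40

((0, 0, 1, 0); (0, 1, 0, 0); (0, 2, 2, 2); (0, 0, 1, 1); (2, 0, 0, 1))


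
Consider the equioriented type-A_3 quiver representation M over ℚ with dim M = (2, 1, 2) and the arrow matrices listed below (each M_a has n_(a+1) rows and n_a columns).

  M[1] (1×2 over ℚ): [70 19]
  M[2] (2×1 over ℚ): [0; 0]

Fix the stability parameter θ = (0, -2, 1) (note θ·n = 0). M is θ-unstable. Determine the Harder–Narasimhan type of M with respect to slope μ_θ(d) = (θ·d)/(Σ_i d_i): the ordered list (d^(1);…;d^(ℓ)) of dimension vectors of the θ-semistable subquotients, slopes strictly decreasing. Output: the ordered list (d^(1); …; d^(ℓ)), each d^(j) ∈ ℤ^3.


Via rank(M_{q-1}∘⋯∘M_p): M ≅ I[1,1], I[1,2], I[3,3]^2.
μ_θ-semistable layers: μ^(1)=1; μ^(2)=0; μ^(3)=-1

((0, 0, 2); (1, 0, 0); (1, 1, 0))


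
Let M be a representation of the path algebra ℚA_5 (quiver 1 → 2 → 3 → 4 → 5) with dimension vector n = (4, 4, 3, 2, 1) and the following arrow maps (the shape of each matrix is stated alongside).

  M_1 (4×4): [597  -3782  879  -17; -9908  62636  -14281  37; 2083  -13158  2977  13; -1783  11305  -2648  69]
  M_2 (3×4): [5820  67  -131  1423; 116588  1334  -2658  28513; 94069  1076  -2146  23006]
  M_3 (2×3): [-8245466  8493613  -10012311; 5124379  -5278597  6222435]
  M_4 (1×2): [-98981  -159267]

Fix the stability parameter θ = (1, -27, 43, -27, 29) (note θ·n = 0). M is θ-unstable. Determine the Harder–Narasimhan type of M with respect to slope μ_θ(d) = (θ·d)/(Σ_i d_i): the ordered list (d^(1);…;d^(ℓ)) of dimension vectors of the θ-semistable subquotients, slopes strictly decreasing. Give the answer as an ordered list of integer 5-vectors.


Interval decomposition of M: I[1,2], I[1,3], I[1,4], I[1,5].
HN type (ℓ=4): μ^(1)=43; μ^(2)=29; μ^(3)=8; μ^(4)=-13

((0, 0, 1, 0, 0); (0, 0, 0, 0, 1); (0, 0, 2, 2, 0); (4, 4, 0, 0, 0))


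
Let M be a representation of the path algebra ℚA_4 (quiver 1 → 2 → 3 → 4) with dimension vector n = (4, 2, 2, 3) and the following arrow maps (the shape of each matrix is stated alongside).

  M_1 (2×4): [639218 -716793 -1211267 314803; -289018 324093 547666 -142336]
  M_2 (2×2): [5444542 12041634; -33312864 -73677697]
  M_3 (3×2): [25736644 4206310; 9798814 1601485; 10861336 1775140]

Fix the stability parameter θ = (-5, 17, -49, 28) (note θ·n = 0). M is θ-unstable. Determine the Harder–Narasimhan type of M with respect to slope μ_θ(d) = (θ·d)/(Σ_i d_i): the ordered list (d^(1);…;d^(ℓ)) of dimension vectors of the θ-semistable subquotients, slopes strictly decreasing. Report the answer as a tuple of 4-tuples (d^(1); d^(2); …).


Barcode: M ≅ I[1,1]^2, I[1,3], I[1,4], I[4,4]^2. HN layers by μ_θ (3 steps, strictly decreasing):
  μ^(1)=28; μ^(2)=-5; μ^(3)=-37/3

((0, 0, 0, 3); (2, 0, 0, 0); (2, 2, 2, 0))


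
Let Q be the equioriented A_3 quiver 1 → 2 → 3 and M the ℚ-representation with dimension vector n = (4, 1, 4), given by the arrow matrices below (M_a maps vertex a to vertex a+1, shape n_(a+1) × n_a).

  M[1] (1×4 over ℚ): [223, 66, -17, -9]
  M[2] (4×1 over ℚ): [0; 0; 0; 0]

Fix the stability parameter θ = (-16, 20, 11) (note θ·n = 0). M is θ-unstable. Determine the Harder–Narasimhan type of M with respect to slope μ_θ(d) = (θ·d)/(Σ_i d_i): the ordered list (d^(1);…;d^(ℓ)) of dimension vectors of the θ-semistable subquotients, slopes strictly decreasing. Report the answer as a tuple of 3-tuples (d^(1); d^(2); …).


Interval decomposition of M: I[1,1]^3, I[1,2], I[3,3]^4.
HN type (ℓ=3): μ^(1)=20; μ^(2)=11; μ^(3)=-16

((0, 1, 0); (0, 0, 4); (4, 0, 0))


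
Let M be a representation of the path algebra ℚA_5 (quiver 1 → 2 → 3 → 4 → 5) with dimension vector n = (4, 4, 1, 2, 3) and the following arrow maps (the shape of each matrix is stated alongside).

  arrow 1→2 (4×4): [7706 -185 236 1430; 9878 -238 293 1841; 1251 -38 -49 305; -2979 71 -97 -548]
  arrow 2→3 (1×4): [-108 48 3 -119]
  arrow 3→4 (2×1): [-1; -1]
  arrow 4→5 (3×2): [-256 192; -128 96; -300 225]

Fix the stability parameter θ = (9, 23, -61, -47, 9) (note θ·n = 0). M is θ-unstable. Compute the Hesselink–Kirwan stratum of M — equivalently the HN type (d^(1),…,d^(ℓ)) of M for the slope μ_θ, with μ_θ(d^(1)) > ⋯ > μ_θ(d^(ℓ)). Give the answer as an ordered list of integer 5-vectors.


Via rank(M_{q-1}∘⋯∘M_p): M ≅ I[1,2]^3, I[1,5], I[4,4], I[5,5]^2.
μ_θ-semistable layers: μ^(1)=23; μ^(2)=9; μ^(3)=-19; μ^(4)=-47

((0, 3, 0, 0, 0); (3, 0, 0, 0, 3); (1, 1, 1, 1, 0); (0, 0, 0, 1, 0))


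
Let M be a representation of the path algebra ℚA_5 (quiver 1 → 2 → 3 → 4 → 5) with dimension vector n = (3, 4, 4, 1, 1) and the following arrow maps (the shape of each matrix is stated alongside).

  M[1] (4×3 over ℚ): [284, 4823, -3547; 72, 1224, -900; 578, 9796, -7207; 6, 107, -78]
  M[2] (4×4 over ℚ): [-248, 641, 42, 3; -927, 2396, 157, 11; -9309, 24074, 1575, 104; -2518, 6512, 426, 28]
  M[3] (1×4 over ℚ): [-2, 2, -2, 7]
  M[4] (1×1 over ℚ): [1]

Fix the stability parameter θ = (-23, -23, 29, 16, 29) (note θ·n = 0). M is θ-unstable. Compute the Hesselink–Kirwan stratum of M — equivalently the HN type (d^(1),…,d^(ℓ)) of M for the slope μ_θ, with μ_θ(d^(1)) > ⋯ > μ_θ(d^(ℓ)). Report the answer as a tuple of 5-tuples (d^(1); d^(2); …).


Barcode: M ≅ I[1,1], I[1,3], I[1,5], I[2,2], I[2,3], I[3,3]. HN layers by μ_θ (3 steps, strictly decreasing):
  μ^(1)=29; μ^(2)=45/2; μ^(3)=-23

((0, 0, 3, 0, 1); (0, 0, 1, 1, 0); (3, 4, 0, 0, 0))


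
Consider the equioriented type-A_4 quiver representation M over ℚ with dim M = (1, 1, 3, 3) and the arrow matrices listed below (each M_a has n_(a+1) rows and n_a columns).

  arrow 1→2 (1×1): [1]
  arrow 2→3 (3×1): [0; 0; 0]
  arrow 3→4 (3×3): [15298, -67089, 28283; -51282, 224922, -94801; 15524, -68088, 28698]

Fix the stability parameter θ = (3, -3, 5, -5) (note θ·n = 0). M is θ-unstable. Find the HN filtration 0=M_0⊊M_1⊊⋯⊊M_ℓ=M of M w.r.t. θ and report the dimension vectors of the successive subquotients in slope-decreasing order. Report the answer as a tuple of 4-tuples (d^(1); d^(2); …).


Via rank(M_{q-1}∘⋯∘M_p): M ≅ I[1,2], I[3,3], I[3,4]^2, I[4,4].
μ_θ-semistable layers: μ^(1)=5; μ^(2)=0; μ^(3)=-5

((0, 0, 1, 0); (1, 1, 2, 2); (0, 0, 0, 1))


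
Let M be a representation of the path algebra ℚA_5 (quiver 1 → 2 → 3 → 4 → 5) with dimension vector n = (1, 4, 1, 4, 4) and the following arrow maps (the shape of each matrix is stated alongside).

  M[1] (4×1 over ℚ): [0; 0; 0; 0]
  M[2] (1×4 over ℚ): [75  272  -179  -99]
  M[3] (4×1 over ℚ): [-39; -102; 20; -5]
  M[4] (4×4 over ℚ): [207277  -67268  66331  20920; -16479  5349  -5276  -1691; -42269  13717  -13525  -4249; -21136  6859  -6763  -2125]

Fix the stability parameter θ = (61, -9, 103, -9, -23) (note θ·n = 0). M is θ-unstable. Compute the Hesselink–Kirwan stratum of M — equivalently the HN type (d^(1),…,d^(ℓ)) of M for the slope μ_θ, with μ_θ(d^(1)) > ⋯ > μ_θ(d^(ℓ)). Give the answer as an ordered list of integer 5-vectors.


Via rank(M_{q-1}∘⋯∘M_p): M ≅ I[1,1], I[2,2]^3, I[2,5], I[4,4], I[4,5]^2, I[5,5].
μ_θ-semistable layers: μ^(1)=61; μ^(2)=71/3; μ^(3)=-9; μ^(4)=-16; μ^(5)=-23

((1, 0, 0, 0, 0); (0, 0, 1, 1, 1); (0, 4, 0, 1, 0); (0, 0, 0, 2, 2); (0, 0, 0, 0, 1))


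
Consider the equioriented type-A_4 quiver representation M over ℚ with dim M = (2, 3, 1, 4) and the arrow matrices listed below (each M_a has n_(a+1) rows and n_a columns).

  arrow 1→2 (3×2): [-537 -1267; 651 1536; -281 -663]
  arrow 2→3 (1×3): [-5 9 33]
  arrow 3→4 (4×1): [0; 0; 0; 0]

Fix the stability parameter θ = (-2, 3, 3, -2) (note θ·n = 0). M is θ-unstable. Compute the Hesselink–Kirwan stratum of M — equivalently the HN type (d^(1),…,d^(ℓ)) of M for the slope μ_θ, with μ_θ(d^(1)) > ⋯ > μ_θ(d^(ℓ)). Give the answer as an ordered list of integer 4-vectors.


Interval decomposition of M: I[1,2], I[1,3], I[2,2], I[4,4]^4.
HN type (ℓ=2): μ^(1)=3; μ^(2)=-2

((0, 3, 1, 0); (2, 0, 0, 4))


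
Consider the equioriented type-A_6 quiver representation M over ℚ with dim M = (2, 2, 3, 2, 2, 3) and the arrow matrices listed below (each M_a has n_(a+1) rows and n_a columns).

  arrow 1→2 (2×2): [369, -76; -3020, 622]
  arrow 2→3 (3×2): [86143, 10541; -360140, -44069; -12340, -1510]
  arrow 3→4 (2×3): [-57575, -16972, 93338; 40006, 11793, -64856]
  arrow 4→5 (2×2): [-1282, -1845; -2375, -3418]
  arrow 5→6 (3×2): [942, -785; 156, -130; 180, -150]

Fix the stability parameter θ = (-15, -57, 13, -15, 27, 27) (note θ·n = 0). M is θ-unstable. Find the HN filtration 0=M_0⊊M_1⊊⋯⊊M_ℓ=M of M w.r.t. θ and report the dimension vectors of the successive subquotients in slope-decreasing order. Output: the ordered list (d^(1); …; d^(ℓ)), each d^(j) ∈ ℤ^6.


Interval decomposition of M: I[1,5], I[1,6], I[3,3], I[6,6]^2.
HN type (ℓ=4): μ^(1)=27; μ^(2)=13; μ^(3)=-1; μ^(4)=-36

((0, 0, 0, 0, 2, 3); (0, 0, 1, 0, 0, 0); (0, 0, 2, 2, 0, 0); (2, 2, 0, 0, 0, 0))
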